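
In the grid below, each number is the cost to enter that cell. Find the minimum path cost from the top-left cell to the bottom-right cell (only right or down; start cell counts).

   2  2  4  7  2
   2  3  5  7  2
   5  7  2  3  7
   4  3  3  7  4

Take (0,0) (0,1) (1,1) (1,2) (2,2) (2,3) (2,4) (3,4) for a total of 2 + 2 + 3 + 5 + 2 + 3 + 7 + 4 = 28.
(Top row then right column would cost 30.)

28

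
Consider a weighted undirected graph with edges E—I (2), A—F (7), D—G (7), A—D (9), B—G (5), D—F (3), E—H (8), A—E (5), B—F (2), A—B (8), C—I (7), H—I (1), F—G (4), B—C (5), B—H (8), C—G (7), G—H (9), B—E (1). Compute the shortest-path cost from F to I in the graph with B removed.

Checking several routes:
F→D→A→E→I: 3 + 9 + 5 + 2 = 19
F→D→G→H→I: 3 + 7 + 9 + 1 = 20
F→G→C→I: 4 + 7 + 7 = 18
F→A→E→I: 7 + 5 + 2 = 14
F→G→H→I: 4 + 9 + 1 = 14
Best route has total 14.

14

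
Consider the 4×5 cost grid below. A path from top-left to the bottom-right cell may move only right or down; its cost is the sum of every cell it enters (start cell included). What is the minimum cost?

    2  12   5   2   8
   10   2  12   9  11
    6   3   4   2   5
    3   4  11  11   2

30

One optimal route is r0c0 -> r1c0 -> r1c1 -> r2c1 -> r2c2 -> r2c3 -> r2c4 -> r3c4.
Its cost is 2 + 10 + 2 + 3 + 4 + 2 + 5 + 2 = 30.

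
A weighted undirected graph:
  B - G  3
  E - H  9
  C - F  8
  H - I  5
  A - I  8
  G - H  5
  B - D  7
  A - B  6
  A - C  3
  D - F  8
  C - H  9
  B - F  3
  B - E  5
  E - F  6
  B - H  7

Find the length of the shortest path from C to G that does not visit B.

14

Routes from C to G avoiding B:
C→F→E→H→G: 8 + 6 + 9 + 5 = 28
C→H→G: 9 + 5 = 14
C→A→I→H→G: 3 + 8 + 5 + 5 = 21
Shortest: 14.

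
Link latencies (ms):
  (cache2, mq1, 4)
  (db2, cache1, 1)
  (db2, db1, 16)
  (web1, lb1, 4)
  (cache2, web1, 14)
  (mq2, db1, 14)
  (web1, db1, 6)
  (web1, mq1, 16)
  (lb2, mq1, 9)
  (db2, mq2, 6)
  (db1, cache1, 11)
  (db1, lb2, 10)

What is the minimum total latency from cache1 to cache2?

Comparing a few candidate routes:
cache1 -> db2 -> db1 -> lb2 -> mq1 -> cache2: 1 + 16 + 10 + 9 + 4 = 40
cache1 -> db1 -> web1 -> mq1 -> cache2: 11 + 6 + 16 + 4 = 37
cache1 -> db1 -> lb2 -> mq1 -> cache2: 11 + 10 + 9 + 4 = 34
cache1 -> db2 -> mq2 -> db1 -> web1 -> cache2: 1 + 6 + 14 + 6 + 14 = 41
cache1 -> db2 -> db1 -> web1 -> cache2: 1 + 16 + 6 + 14 = 37
cache1 -> db1 -> web1 -> cache2: 11 + 6 + 14 = 31
Shortest: 31 ms.

31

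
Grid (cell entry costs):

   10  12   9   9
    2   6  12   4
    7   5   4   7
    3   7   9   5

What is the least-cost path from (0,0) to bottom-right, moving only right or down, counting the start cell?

Best path: r0c0 r1c0 r1c1 r2c1 r2c2 r2c3 r3c3
Cost: 10 + 2 + 6 + 5 + 4 + 7 + 5 = 39

39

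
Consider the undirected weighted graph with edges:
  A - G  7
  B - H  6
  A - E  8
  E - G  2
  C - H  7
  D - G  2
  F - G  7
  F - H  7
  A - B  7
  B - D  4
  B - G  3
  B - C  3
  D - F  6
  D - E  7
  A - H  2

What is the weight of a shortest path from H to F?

A few of the H→F routes:
H→F: 7
H→A→G→F: 2 + 7 + 7 = 16
H→B→D→F: 6 + 4 + 6 = 16
H→B→G→F: 6 + 3 + 7 = 16
H→A→G→D→F: 2 + 7 + 2 + 6 = 17
H→B→G→D→F: 6 + 3 + 2 + 6 = 17
Best route has total 7.

7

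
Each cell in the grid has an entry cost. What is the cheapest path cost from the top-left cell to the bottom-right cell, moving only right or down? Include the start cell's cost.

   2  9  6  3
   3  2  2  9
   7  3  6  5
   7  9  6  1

21

Take [0,0] → [1,0] → [1,1] → [1,2] → [2,2] → [2,3] → [3,3] for a total of 2 + 3 + 2 + 2 + 6 + 5 + 1 = 21.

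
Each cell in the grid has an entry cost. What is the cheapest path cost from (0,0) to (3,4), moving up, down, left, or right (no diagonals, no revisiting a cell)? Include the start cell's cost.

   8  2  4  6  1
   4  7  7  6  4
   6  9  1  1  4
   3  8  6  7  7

34

Best path: r0c0 r0c1 r0c2 r1c2 r2c2 r2c3 r2c4 r3c4
Cost: 8 + 2 + 4 + 7 + 1 + 1 + 4 + 7 = 34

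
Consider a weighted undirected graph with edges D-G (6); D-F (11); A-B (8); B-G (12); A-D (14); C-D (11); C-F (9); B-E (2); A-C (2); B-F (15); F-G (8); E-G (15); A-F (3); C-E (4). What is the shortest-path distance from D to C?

11

Checking several routes:
D - C: 11
D - A - C: 14 + 2 = 16
D - F - A - C: 11 + 3 + 2 = 16
Shortest: 11.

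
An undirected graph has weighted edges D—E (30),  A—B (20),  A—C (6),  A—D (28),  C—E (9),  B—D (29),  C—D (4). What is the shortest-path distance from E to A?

15

Checking several routes:
E → C → D → A: 9 + 4 + 28 = 41
E → C → D → B → A: 9 + 4 + 29 + 20 = 62
E → D → C → A: 30 + 4 + 6 = 40
E → D → A: 30 + 28 = 58
E → C → A: 9 + 6 = 15
Best route has total 15.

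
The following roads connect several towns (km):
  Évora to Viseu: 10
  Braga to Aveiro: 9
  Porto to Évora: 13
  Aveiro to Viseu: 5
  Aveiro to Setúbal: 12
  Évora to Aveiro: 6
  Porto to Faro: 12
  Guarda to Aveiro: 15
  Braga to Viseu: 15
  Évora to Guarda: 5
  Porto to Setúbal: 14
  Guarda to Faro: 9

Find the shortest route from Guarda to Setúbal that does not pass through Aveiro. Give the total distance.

Routes from Guarda to Setúbal avoiding Aveiro:
Guarda - Évora - Porto - Setúbal: 5 + 13 + 14 = 32
Guarda - Faro - Porto - Setúbal: 9 + 12 + 14 = 35
The minimum is 32 km.

32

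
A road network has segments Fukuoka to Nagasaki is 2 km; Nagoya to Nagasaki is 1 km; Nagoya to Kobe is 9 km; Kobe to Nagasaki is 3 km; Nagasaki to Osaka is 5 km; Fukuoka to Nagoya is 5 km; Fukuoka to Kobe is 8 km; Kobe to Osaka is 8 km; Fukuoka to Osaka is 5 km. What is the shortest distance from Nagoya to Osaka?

Some routes from Nagoya to Osaka:
Nagoya-Fukuoka-Osaka: 5 + 5 = 10
Nagoya-Nagasaki-Fukuoka-Osaka: 1 + 2 + 5 = 8
Nagoya-Fukuoka-Nagasaki-Osaka: 5 + 2 + 5 = 12
Nagoya-Nagasaki-Kobe-Osaka: 1 + 3 + 8 = 12
Nagoya-Nagasaki-Osaka: 1 + 5 = 6
Shortest: 6 km.

6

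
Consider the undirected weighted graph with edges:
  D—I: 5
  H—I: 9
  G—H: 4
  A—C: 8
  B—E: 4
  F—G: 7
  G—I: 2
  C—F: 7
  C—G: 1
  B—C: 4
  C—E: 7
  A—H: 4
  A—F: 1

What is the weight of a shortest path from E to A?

A few of the E→A routes:
E→C→F→A: 7 + 7 + 1 = 15
E→B→C→F→A: 4 + 4 + 7 + 1 = 16
E→C→A: 7 + 8 = 15
Best route has total 15.

15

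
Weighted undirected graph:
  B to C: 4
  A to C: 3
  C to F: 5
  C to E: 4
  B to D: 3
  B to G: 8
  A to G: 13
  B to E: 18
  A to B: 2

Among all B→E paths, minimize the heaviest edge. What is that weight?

A few of the B→E routes:
B → C → E: max(4, 4) = 4
B → A → C → E: max(2, 3, 4) = 4
B → G → A → C → E: max(8, 13, 3, 4) = 13
Best route has worst link 4.

4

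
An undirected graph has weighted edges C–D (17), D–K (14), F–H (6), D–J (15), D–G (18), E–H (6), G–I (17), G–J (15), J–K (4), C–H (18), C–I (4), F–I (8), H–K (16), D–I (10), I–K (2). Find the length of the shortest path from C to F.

Some routes from C to F:
C→I→K→H→F: 4 + 2 + 16 + 6 = 28
C→I→F: 4 + 8 = 12
C→H→F: 18 + 6 = 24
Best route has total 12.

12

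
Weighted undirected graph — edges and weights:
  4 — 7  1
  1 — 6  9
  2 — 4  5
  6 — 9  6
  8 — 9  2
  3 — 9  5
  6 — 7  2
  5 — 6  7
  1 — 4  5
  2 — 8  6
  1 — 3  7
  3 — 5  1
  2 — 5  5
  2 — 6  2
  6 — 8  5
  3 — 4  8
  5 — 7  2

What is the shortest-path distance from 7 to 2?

4

Some routes from 7 to 2:
7 -> 5 -> 2: 2 + 5 = 7
7 -> 6 -> 2: 2 + 2 = 4
7 -> 4 -> 2: 1 + 5 = 6
Shortest: 4.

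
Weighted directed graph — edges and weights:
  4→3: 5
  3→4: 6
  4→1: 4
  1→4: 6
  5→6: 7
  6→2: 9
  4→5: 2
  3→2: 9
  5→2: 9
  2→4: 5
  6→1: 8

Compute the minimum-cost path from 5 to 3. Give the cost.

19

Routes from 5 to 3:
5-6-2-4-3: 7 + 9 + 5 + 5 = 26
5-6-1-4-3: 7 + 8 + 6 + 5 = 26
5-2-4-3: 9 + 5 + 5 = 19
Shortest: 19.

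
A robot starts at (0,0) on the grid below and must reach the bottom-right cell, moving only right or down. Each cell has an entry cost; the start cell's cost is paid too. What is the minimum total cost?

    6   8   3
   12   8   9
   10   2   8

32

Path r0c0 r0c1 r1c1 r2c1 r2c2: 6 + 8 + 8 + 2 + 8 = 32.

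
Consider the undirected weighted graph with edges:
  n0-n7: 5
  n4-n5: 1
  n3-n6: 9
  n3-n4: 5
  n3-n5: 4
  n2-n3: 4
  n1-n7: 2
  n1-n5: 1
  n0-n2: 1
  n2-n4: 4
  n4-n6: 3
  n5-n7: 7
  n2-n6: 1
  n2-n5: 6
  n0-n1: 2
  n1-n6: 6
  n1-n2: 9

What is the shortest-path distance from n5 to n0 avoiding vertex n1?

6

Some routes from n5 to n0 avoiding n1:
n5 -> n2 -> n0: 6 + 1 = 7
n5 -> n4 -> n2 -> n0: 1 + 4 + 1 = 6
n5 -> n4 -> n6 -> n2 -> n0: 1 + 3 + 1 + 1 = 6
n5 -> n3 -> n2 -> n0: 4 + 4 + 1 = 9
Best route has total 6.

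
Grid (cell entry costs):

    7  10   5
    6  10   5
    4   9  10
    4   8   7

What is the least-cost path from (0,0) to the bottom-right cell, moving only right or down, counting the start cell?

Cheapest: r0c0 -> r1c0 -> r2c0 -> r3c0 -> r3c1 -> r3c2
  7 + 6 + 4 + 4 + 8 + 7 = 36
(Top row then right column would cost 44.)

36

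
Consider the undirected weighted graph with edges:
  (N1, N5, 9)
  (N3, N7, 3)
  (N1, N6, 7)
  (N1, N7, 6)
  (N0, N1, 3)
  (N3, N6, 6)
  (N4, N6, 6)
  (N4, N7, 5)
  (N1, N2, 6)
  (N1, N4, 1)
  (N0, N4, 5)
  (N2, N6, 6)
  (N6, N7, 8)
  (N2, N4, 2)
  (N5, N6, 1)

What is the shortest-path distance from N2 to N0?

A few of the N2→N0 routes:
N2-N4-N0: 2 + 5 = 7
N2-N1-N0: 6 + 3 = 9
N2-N1-N4-N0: 6 + 1 + 5 = 12
N2-N6-N4-N1-N0: 6 + 6 + 1 + 3 = 16
N2-N4-N1-N0: 2 + 1 + 3 = 6
The minimum is 6.

6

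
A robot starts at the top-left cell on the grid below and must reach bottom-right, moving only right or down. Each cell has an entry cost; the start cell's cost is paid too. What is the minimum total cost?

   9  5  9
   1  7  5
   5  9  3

Best path: [0,0] [1,0] [1,1] [1,2] [2,2]
Cost: 9 + 1 + 7 + 5 + 3 = 25
For comparison, the top-then-right route costs 31.

25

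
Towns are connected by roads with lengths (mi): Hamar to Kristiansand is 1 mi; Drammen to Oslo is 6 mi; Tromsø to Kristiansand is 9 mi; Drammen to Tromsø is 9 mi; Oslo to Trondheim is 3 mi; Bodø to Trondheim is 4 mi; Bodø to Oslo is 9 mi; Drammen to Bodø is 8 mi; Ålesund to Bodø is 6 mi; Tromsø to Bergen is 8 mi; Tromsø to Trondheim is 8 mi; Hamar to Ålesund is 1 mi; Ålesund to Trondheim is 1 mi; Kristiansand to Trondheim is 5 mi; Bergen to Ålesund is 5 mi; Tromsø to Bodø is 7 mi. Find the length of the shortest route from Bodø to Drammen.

Some routes from Bodø to Drammen:
Bodø -> Oslo -> Drammen: 9 + 6 = 15
Bodø -> Trondheim -> Oslo -> Drammen: 4 + 3 + 6 = 13
Bodø -> Drammen: 8
Bodø -> Tromsø -> Drammen: 7 + 9 = 16
Best route has total 8 mi.

8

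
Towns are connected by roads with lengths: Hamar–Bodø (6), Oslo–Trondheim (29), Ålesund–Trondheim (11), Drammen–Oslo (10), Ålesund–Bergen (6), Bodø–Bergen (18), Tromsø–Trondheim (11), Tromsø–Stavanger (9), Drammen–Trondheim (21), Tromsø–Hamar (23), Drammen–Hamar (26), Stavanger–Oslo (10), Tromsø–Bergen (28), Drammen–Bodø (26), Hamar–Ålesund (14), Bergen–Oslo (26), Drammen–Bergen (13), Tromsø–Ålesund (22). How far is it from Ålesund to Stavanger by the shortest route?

Some routes from Ålesund to Stavanger:
Ålesund-Tromsø-Stavanger: 22 + 9 = 31
Ålesund-Bergen-Tromsø-Stavanger: 6 + 28 + 9 = 43
Ålesund-Bergen-Drammen-Oslo-Stavanger: 6 + 13 + 10 + 10 = 39
Ålesund-Bergen-Oslo-Stavanger: 6 + 26 + 10 = 42
Ålesund-Trondheim-Tromsø-Stavanger: 11 + 11 + 9 = 31
Best route has total 31.

31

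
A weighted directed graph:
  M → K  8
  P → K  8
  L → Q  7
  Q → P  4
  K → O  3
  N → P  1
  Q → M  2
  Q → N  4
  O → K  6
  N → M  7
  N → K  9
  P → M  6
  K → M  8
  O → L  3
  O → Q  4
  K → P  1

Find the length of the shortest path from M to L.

14

Paths from M to L:
M-K-O-L: 8 + 3 + 3 = 14
Best route has total 14.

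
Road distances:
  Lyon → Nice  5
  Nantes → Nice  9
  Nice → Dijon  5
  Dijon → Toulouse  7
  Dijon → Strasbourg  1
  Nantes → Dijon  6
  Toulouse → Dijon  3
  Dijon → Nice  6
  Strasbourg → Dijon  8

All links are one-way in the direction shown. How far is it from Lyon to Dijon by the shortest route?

Paths from Lyon to Dijon:
Lyon → Nice → Dijon: 5 + 5 = 10
Best route has total 10.

10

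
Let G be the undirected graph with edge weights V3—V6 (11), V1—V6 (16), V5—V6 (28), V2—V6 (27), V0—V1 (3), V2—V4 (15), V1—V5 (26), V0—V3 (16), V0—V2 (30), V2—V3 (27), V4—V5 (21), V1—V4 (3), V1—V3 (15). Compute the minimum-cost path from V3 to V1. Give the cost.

15

Comparing a few candidate routes:
V3 -> V1: 15
V3 -> V2 -> V0 -> V1: 27 + 30 + 3 = 60
V3 -> V6 -> V1: 11 + 16 = 27
V3 -> V6 -> V2 -> V4 -> V1: 11 + 27 + 15 + 3 = 56
V3 -> V0 -> V1: 16 + 3 = 19
V3 -> V2 -> V4 -> V1: 27 + 15 + 3 = 45
Best route has total 15.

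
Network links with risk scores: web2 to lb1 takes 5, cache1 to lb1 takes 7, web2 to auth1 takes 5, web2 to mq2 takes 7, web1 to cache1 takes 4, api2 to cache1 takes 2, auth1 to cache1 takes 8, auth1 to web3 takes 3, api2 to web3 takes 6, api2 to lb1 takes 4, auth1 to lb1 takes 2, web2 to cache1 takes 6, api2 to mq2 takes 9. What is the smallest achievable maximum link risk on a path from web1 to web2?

5

Checking several routes:
web1-cache1-api2-lb1-auth1-web2: max(4, 2, 4, 2, 5) = 5
web1-cache1-api2-lb1-web2: max(4, 2, 4, 5) = 5
web1-cache1-api2-web3-auth1-lb1-web2: max(4, 2, 6, 3, 2, 5) = 6
Smallest bottleneck: 5.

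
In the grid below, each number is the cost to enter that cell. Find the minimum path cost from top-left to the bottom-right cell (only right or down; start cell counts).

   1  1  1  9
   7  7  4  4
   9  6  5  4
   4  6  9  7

22

Take [0,0] [0,1] [0,2] [1,2] [1,3] [2,3] [3,3] for a total of 1 + 1 + 1 + 4 + 4 + 4 + 7 = 22.
(Top row then right column would cost 27.)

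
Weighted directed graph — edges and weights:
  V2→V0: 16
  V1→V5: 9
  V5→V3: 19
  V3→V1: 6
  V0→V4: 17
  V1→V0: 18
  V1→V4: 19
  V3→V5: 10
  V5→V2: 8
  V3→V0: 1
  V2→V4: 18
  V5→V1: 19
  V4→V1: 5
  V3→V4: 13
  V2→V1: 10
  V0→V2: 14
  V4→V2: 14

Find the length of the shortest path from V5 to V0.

Some routes from V5 to V0:
V5-V2-V1-V0: 8 + 10 + 18 = 36
V5-V2-V0: 8 + 16 = 24
V5-V3-V0: 19 + 1 = 20
The minimum is 20.

20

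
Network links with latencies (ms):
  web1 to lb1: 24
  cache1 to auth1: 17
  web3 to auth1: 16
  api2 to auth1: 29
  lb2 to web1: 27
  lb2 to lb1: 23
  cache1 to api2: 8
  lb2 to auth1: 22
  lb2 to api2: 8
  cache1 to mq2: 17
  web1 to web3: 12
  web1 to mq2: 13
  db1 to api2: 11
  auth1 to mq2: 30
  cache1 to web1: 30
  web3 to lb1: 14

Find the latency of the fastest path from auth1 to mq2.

30

Some routes from auth1 to mq2:
auth1 -> cache1 -> mq2: 17 + 17 = 34
auth1 -> web3 -> web1 -> mq2: 16 + 12 + 13 = 41
auth1 -> mq2: 30
Shortest: 30 ms.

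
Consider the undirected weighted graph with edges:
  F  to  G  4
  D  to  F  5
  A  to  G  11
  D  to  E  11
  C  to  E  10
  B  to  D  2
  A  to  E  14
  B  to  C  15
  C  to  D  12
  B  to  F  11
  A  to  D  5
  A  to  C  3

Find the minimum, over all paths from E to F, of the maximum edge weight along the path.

Comparing a few candidate routes:
E -> C -> A -> D -> F: max(10, 3, 5, 5) = 10
E -> C -> A -> G -> F: max(10, 3, 11, 4) = 11
E -> C -> A -> D -> B -> F: max(10, 3, 5, 2, 11) = 11
Best route has worst link 10.

10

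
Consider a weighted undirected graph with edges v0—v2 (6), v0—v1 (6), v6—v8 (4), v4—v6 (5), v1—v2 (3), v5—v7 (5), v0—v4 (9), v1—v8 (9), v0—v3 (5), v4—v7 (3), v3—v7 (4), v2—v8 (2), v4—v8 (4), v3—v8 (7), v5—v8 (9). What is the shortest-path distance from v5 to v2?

A few of the v5→v2 routes:
v5-v7-v4-v8-v2: 5 + 3 + 4 + 2 = 14
v5-v8-v1-v2: 9 + 9 + 3 = 21
v5-v7-v3-v8-v2: 5 + 4 + 7 + 2 = 18
v5-v7-v3-v0-v2: 5 + 4 + 5 + 6 = 20
v5-v8-v2: 9 + 2 = 11
v5-v7-v4-v6-v8-v2: 5 + 3 + 5 + 4 + 2 = 19
Shortest: 11.

11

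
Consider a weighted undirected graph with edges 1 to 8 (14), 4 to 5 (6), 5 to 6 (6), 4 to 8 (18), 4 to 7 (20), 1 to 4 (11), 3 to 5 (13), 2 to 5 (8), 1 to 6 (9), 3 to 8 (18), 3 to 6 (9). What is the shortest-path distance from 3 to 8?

18

Comparing a few candidate routes:
3 → 8: 18
3 → 6 → 1 → 8: 9 + 9 + 14 = 32
3 → 6 → 5 → 4 → 8: 9 + 6 + 6 + 18 = 39
3 → 5 → 6 → 1 → 8: 13 + 6 + 9 + 14 = 42
3 → 5 → 4 → 8: 13 + 6 + 18 = 37
Shortest: 18.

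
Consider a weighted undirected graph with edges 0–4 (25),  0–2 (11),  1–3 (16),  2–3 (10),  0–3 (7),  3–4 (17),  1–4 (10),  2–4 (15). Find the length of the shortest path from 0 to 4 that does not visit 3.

25

Paths from 0 to 4 avoiding 3:
0 → 4: 25
0 → 2 → 4: 11 + 15 = 26
Best route has total 25.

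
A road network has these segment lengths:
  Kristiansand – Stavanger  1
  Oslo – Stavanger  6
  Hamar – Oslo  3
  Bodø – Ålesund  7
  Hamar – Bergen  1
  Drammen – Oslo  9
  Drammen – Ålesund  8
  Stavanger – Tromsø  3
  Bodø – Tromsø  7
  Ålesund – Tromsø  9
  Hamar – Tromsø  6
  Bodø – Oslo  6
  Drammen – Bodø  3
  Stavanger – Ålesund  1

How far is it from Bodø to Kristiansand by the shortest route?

Checking several routes:
Bodø-Oslo-Stavanger-Kristiansand: 6 + 6 + 1 = 13
Bodø-Tromsø-Stavanger-Kristiansand: 7 + 3 + 1 = 11
Bodø-Ålesund-Stavanger-Kristiansand: 7 + 1 + 1 = 9
Best route has total 9.

9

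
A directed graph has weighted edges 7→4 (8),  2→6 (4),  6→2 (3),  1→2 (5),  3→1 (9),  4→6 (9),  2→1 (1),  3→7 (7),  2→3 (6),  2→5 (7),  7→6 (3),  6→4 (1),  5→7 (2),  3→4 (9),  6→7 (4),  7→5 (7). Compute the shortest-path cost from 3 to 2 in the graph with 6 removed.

Routes from 3 to 2 avoiding 6:
3 - 1 - 2: 9 + 5 = 14
The minimum is 14.

14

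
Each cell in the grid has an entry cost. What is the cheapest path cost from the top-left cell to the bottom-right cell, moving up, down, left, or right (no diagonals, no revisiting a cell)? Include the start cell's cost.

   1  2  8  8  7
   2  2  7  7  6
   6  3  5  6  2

Path r0c0 -> r0c1 -> r1c1 -> r2c1 -> r2c2 -> r2c3 -> r2c4: 1 + 2 + 2 + 3 + 5 + 6 + 2 = 21.

21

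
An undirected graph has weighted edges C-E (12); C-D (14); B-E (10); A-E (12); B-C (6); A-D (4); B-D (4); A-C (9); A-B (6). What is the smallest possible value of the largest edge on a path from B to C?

Checking several routes:
B→A→E→C: max(6, 12, 12) = 12
B→D→A→C: max(4, 4, 9) = 9
B→A→C: max(6, 9) = 9
B→C: max(6) = 6
B→D→A→E→C: max(4, 4, 12, 12) = 12
The minimum achievable maximum is 6.

6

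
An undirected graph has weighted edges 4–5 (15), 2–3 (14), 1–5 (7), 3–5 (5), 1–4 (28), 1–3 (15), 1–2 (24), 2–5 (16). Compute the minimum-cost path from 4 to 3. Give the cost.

20

A few of the 4→3 routes:
4→5→1→3: 15 + 7 + 15 = 37
4→1→5→3: 28 + 7 + 5 = 40
4→1→3: 28 + 15 = 43
4→5→3: 15 + 5 = 20
4→5→2→3: 15 + 16 + 14 = 45
Best route has total 20.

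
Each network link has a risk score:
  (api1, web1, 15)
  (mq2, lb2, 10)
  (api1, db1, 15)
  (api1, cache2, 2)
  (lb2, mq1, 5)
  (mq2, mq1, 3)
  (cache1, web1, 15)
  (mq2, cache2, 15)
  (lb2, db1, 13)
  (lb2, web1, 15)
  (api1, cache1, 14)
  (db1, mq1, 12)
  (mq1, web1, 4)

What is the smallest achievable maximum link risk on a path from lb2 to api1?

Some routes from lb2 to api1:
lb2→mq1→db1→api1: max(5, 12, 15) = 15
lb2→mq1→mq2→cache2→api1: max(5, 3, 15, 2) = 15
lb2→mq1→web1→cache1→api1: max(5, 4, 15, 14) = 15
The minimum achievable maximum is 15.

15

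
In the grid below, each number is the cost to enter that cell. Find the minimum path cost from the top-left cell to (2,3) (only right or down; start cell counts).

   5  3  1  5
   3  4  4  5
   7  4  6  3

21

One optimal route is r0c0 → r0c1 → r0c2 → r1c2 → r1c3 → r2c3.
Its cost is 5 + 3 + 1 + 4 + 5 + 3 = 21.
(Top row then right column would cost 22.)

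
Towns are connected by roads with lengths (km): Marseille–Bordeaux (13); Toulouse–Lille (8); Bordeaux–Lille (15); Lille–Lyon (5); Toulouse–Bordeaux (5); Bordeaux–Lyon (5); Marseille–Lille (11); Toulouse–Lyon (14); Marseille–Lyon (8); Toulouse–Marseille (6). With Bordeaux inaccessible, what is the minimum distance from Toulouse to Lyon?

13

Paths from Toulouse to Lyon avoiding Bordeaux:
Toulouse → Lyon: 14
Toulouse → Marseille → Lyon: 6 + 8 = 14
Toulouse → Marseille → Lille → Lyon: 6 + 11 + 5 = 22
Toulouse → Lille → Marseille → Lyon: 8 + 11 + 8 = 27
Toulouse → Lille → Lyon: 8 + 5 = 13
Shortest: 13 km.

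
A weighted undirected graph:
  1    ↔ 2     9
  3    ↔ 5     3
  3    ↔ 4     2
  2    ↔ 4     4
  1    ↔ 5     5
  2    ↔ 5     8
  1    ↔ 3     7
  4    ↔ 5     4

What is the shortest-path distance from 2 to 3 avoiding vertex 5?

6

Candidate routes:
2 -> 1 -> 3: 9 + 7 = 16
2 -> 4 -> 3: 4 + 2 = 6
Best route has total 6.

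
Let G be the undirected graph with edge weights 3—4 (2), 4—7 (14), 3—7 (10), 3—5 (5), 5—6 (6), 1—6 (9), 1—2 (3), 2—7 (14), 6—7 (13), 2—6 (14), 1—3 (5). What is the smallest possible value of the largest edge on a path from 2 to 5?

Comparing a few candidate routes:
2 - 6 - 1 - 3 - 5: max(14, 9, 5, 5) = 14
2 - 1 - 6 - 7 - 3 - 5: max(3, 9, 13, 10, 5) = 13
2 - 1 - 3 - 5: max(3, 5, 5) = 5
2 - 1 - 3 - 7 - 6 - 5: max(3, 5, 10, 13, 6) = 13
2 - 1 - 6 - 5: max(3, 9, 6) = 9
The minimum achievable maximum is 5.

5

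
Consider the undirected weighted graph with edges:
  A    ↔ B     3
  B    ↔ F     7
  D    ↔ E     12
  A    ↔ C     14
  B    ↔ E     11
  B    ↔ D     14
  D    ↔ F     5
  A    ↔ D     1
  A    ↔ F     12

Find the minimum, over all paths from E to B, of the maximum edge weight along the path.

A few of the E→B routes:
E→D→F→B: max(12, 5, 7) = 12
E→D→F→A→B: max(12, 5, 12, 3) = 12
E→D→A→B: max(12, 1, 3) = 12
E→B: max(11) = 11
E→D→A→F→B: max(12, 1, 12, 7) = 12
Best route has worst link 11.

11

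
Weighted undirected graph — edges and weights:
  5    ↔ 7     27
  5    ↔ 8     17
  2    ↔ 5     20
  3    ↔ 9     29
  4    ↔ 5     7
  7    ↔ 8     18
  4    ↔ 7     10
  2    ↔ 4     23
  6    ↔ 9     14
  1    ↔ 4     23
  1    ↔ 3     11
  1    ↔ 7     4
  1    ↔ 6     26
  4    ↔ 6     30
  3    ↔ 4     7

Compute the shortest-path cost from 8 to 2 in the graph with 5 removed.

51

Some routes from 8 to 2 avoiding 5:
8-7-1-6-9-3-4-2: 18 + 4 + 26 + 14 + 29 + 7 + 23 = 121
8-7-1-3-4-2: 18 + 4 + 11 + 7 + 23 = 63
8-7-4-2: 18 + 10 + 23 = 51
8-7-1-6-4-2: 18 + 4 + 26 + 30 + 23 = 101
8-7-1-4-2: 18 + 4 + 23 + 23 = 68
The minimum is 51.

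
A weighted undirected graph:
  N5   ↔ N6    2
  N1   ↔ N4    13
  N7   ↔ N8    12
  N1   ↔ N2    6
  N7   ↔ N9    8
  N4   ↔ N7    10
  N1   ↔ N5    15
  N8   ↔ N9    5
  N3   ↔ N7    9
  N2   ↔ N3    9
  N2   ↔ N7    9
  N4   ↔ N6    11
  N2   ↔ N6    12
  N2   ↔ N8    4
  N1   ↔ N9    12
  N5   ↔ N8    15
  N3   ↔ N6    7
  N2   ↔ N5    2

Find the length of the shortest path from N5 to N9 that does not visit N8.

19

Some routes from N5 to N9 avoiding N8:
N5 - N6 - N3 - N7 - N9: 2 + 7 + 9 + 8 = 26
N5 - N2 - N7 - N9: 2 + 9 + 8 = 19
N5 - N1 - N9: 15 + 12 = 27
N5 - N2 - N1 - N9: 2 + 6 + 12 = 20
Shortest: 19.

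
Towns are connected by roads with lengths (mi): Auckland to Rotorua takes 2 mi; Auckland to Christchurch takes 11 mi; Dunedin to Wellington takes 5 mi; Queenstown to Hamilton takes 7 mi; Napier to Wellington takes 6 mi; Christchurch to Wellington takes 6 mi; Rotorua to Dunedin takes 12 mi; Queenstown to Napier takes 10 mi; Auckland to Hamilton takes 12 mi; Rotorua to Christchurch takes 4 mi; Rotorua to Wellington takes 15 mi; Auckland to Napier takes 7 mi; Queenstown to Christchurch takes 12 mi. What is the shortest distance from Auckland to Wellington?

12

Some routes from Auckland to Wellington:
Auckland - Rotorua - Christchurch - Wellington: 2 + 4 + 6 = 12
Auckland - Rotorua - Wellington: 2 + 15 = 17
Auckland - Napier - Wellington: 7 + 6 = 13
Shortest: 12 mi.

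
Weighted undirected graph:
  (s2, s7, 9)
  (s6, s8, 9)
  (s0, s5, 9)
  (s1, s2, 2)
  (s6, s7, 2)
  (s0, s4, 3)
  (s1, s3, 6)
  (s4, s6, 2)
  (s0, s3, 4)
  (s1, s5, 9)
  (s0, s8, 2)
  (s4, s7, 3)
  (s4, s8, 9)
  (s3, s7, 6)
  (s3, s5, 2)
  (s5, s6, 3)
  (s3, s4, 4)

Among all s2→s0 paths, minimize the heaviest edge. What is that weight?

6

Comparing a few candidate routes:
s2 - s1 - s3 - s4 - s0: max(2, 6, 4, 3) = 6
s2 - s1 - s3 - s7 - s4 - s0: max(2, 6, 6, 3, 3) = 6
s2 - s1 - s3 - s5 - s6 - s7 - s4 - s0: max(2, 6, 2, 3, 2, 3, 3) = 6
s2 - s1 - s3 - s5 - s6 - s4 - s0: max(2, 6, 2, 3, 2, 3) = 6
s2 - s1 - s3 - s7 - s6 - s4 - s0: max(2, 6, 6, 2, 2, 3) = 6
The minimum achievable maximum is 6.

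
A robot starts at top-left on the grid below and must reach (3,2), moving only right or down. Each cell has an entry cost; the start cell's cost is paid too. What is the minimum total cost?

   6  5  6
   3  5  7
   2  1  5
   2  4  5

21

Take [0,0] -> [1,0] -> [2,0] -> [2,1] -> [3,1] -> [3,2] for a total of 6 + 3 + 2 + 1 + 4 + 5 = 21.
(Top row then right column would cost 34.)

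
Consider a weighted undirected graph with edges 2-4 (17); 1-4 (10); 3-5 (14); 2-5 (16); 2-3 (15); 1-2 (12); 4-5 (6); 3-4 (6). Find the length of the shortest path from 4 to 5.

A few of the 4→5 routes:
4 → 2 → 5: 17 + 16 = 33
4 → 3 → 5: 6 + 14 = 20
4 → 5: 6
Shortest: 6.

6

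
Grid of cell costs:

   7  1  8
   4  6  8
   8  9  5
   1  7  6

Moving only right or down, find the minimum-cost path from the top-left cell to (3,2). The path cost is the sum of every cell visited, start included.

Take (0,0) -> (0,1) -> (1,1) -> (1,2) -> (2,2) -> (3,2) for a total of 7 + 1 + 6 + 8 + 5 + 6 = 33.
(Top row then right column would cost 35.)

33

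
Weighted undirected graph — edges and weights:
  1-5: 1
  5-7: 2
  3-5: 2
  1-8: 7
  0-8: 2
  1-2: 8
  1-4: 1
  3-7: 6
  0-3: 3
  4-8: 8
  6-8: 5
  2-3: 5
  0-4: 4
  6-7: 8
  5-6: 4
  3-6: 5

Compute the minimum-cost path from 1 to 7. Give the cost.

Checking several routes:
1-5-3-7: 1 + 2 + 6 = 9
1-5-7: 1 + 2 = 3
1-4-0-3-5-7: 1 + 4 + 3 + 2 + 2 = 12
1-5-6-7: 1 + 4 + 8 = 13
Shortest: 3.

3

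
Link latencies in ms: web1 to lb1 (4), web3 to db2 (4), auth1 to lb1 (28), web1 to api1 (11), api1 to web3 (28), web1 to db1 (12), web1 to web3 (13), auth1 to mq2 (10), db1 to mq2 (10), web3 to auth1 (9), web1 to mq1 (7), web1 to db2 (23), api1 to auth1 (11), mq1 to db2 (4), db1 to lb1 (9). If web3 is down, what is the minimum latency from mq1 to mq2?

Some routes from mq1 to mq2 avoiding web3:
mq1 - web1 - db1 - mq2: 7 + 12 + 10 = 29
mq1 - web1 - lb1 - db1 - mq2: 7 + 4 + 9 + 10 = 30
mq1 - web1 - api1 - auth1 - mq2: 7 + 11 + 11 + 10 = 39
mq1 - db2 - web1 - db1 - mq2: 4 + 23 + 12 + 10 = 49
Shortest: 29 ms.

29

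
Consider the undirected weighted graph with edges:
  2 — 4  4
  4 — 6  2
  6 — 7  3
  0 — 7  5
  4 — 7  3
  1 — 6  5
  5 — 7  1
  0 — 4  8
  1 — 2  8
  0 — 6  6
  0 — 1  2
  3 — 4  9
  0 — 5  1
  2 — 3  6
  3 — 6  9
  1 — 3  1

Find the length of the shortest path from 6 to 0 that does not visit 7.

A few of the 6→0 routes:
6 - 1 - 0: 5 + 2 = 7
6 - 0: 6
6 - 4 - 0: 2 + 8 = 10
The minimum is 6.

6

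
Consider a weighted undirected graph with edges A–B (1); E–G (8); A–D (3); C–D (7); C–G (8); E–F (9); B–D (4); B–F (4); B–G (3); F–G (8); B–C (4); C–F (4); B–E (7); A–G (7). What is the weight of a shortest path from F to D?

Checking several routes:
F → B → D: 4 + 4 = 8
F → C → D: 4 + 7 = 11
F → B → A → D: 4 + 1 + 3 = 8
Best route has total 8.

8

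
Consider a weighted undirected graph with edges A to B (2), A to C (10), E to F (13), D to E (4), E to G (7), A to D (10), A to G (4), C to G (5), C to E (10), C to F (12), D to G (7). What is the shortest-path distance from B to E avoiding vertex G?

Routes from B to E avoiding G:
B -> A -> C -> F -> E: 2 + 10 + 12 + 13 = 37
B -> A -> C -> E: 2 + 10 + 10 = 22
B -> A -> D -> E: 2 + 10 + 4 = 16
The minimum is 16.

16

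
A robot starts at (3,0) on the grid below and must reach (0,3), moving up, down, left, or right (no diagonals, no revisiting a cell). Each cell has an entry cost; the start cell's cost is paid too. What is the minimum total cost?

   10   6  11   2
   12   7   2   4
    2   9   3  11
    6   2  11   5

Best path: [3,0] [2,0] [2,1] [2,2] [1,2] [1,3] [0,3]
Cost: 6 + 2 + 9 + 3 + 2 + 4 + 2 = 28

28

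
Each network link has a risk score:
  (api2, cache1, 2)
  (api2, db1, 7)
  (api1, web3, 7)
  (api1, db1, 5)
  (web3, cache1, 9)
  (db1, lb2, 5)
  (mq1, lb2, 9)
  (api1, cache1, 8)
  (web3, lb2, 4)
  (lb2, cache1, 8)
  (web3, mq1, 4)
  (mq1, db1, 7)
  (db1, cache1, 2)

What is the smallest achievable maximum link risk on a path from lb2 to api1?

Checking several routes:
lb2 → db1 → api1: max(5, 5) = 5
lb2 → db1 → mq1 → web3 → api1: max(5, 7, 4, 7) = 7
lb2 → web3 → api1: max(4, 7) = 7
lb2 → web3 → mq1 → db1 → api1: max(4, 4, 7, 5) = 7
Best route has worst link 5.

5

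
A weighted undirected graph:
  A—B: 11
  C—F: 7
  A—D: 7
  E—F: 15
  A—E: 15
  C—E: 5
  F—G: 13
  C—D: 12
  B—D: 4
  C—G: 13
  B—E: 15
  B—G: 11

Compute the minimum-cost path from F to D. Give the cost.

Some routes from F to D:
F - C - E - B - D: 7 + 5 + 15 + 4 = 31
F - E - C - D: 15 + 5 + 12 = 32
F - G - B - D: 13 + 11 + 4 = 28
F - C - D: 7 + 12 = 19
F - E - B - D: 15 + 15 + 4 = 34
Shortest: 19.

19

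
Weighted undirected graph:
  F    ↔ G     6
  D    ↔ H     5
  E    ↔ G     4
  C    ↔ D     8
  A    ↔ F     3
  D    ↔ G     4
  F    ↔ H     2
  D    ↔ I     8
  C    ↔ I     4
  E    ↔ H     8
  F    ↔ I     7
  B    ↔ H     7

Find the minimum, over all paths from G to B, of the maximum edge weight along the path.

Some routes from G to B:
G → F → H → B: max(6, 2, 7) = 7
G → F → I → D → H → B: max(6, 7, 8, 5, 7) = 8
G → E → H → B: max(4, 8, 7) = 8
G → D → H → B: max(4, 5, 7) = 7
G → D → C → I → F → H → B: max(4, 8, 4, 7, 2, 7) = 8
G → D → I → F → H → B: max(4, 8, 7, 2, 7) = 8
Best route has worst link 7.

7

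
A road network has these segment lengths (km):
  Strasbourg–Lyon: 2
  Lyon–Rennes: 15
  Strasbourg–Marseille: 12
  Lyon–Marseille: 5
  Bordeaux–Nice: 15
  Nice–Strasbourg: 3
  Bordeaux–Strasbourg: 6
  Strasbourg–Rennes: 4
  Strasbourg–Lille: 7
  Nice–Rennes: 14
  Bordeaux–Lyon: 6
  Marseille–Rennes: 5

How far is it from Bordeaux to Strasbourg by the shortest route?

Some routes from Bordeaux to Strasbourg:
Bordeaux → Strasbourg: 6
Bordeaux → Lyon → Marseille → Rennes → Strasbourg: 6 + 5 + 5 + 4 = 20
Bordeaux → Nice → Strasbourg: 15 + 3 = 18
Bordeaux → Lyon → Strasbourg: 6 + 2 = 8
Bordeaux → Lyon → Marseille → Strasbourg: 6 + 5 + 12 = 23
The minimum is 6 km.

6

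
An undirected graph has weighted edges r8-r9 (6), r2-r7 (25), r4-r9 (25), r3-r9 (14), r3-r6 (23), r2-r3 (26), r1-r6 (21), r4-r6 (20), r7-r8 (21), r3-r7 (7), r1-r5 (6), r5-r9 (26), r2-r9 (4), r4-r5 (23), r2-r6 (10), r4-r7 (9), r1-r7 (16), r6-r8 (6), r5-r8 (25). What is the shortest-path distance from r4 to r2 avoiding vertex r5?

29

Comparing a few candidate routes:
r4 - r6 - r2: 20 + 10 = 30
r4 - r9 - r2: 25 + 4 = 29
r4 - r7 - r2: 9 + 25 = 34
Best route has total 29.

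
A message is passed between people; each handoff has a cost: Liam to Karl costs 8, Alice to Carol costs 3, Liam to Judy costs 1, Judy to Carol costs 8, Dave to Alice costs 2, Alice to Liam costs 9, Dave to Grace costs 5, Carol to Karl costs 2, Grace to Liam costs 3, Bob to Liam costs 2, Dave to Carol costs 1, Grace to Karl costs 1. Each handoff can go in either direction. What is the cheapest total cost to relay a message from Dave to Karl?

3

A few of the Dave→Karl routes:
Dave -> Alice -> Carol -> Karl: 2 + 3 + 2 = 7
Dave -> Carol -> Karl: 1 + 2 = 3
Dave -> Grace -> Karl: 5 + 1 = 6
Shortest: 3.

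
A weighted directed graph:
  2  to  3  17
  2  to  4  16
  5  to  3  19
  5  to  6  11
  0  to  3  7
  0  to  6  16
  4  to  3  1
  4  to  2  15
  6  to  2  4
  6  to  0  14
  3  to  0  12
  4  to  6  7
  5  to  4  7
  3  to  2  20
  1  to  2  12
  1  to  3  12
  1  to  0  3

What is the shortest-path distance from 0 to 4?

36

Paths from 0 to 4:
0→6→2→4: 16 + 4 + 16 = 36
0→3→2→4: 7 + 20 + 16 = 43
The minimum is 36.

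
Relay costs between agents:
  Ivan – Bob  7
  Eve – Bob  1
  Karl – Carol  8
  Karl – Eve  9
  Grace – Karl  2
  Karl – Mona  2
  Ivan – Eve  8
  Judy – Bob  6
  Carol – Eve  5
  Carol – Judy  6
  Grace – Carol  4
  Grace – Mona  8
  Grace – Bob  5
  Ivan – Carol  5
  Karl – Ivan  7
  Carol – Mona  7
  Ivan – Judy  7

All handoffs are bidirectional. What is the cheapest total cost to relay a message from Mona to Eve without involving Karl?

Checking several routes:
Mona→Carol→Ivan→Eve: 7 + 5 + 8 = 20
Mona→Grace→Bob→Eve: 8 + 5 + 1 = 14
Mona→Carol→Ivan→Bob→Eve: 7 + 5 + 7 + 1 = 20
Mona→Carol→Grace→Bob→Eve: 7 + 4 + 5 + 1 = 17
Mona→Grace→Carol→Eve: 8 + 4 + 5 = 17
Mona→Carol→Eve: 7 + 5 = 12
The minimum is 12.

12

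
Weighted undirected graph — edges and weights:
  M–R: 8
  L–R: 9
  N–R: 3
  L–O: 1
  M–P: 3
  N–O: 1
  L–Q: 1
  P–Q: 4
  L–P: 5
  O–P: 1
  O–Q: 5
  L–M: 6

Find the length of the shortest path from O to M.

4

Checking several routes:
O-L-P-M: 1 + 5 + 3 = 9
O-P-M: 1 + 3 = 4
O-L-M: 1 + 6 = 7
O-L-Q-P-M: 1 + 1 + 4 + 3 = 9
Best route has total 4.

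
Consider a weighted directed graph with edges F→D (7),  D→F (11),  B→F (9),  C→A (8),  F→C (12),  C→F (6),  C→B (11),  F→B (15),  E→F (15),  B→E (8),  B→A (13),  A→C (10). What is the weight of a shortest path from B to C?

21

Candidate routes:
B - F - C: 9 + 12 = 21
B - A - C: 13 + 10 = 23
B - E - F - C: 8 + 15 + 12 = 35
Best route has total 21.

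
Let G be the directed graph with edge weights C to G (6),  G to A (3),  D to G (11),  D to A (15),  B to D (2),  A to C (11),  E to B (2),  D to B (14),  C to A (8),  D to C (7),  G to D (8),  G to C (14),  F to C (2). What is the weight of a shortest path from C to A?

8

Paths from C to A:
C→G→D→A: 6 + 8 + 15 = 29
C→G→A: 6 + 3 = 9
C→A: 8
Shortest: 8.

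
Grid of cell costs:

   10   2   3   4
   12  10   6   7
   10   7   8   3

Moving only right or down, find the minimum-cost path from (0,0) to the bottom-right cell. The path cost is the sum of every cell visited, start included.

Best path: r0c0 -> r0c1 -> r0c2 -> r0c3 -> r1c3 -> r2c3
Cost: 10 + 2 + 3 + 4 + 7 + 3 = 29

29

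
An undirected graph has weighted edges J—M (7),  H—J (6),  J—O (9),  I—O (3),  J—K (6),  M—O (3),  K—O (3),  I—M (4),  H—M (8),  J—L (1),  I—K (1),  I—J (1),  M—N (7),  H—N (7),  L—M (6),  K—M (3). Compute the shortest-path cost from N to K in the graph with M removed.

Comparing a few candidate routes:
N-H-J-O-K: 7 + 6 + 9 + 3 = 25
N-H-J-K: 7 + 6 + 6 = 19
N-H-J-I-K: 7 + 6 + 1 + 1 = 15
N-H-J-I-O-K: 7 + 6 + 1 + 3 + 3 = 20
Shortest: 15.

15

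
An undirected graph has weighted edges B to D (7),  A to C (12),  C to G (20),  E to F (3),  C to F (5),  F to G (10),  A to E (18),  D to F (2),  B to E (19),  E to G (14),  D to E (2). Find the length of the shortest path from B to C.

14

A few of the B→C routes:
B-E-D-F-C: 19 + 2 + 2 + 5 = 28
B-E-F-C: 19 + 3 + 5 = 27
B-D-F-C: 7 + 2 + 5 = 14
B-D-E-F-C: 7 + 2 + 3 + 5 = 17
B-D-E-G-F-C: 7 + 2 + 14 + 10 + 5 = 38
The minimum is 14.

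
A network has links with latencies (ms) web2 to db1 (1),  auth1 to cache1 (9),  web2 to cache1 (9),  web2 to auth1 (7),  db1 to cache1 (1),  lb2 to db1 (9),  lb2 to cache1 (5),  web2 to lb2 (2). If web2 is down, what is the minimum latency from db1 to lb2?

Candidate routes:
db1 -> cache1 -> lb2: 1 + 5 = 6
db1 -> lb2: 9
Best route has total 6 ms.

6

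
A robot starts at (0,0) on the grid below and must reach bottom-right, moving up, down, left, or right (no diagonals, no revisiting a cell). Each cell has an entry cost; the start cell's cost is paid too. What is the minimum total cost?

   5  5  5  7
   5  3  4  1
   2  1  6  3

Best path: [0,0]→[0,1]→[1,1]→[1,2]→[1,3]→[2,3]
Cost: 5 + 5 + 3 + 4 + 1 + 3 = 21

21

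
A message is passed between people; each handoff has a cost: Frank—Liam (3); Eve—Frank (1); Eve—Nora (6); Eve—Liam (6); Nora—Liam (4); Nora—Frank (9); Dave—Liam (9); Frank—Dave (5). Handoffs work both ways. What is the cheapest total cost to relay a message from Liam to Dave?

8

Routes from Liam to Dave:
Liam -> Dave: 9
Liam -> Eve -> Nora -> Frank -> Dave: 6 + 6 + 9 + 5 = 26
Liam -> Nora -> Eve -> Frank -> Dave: 4 + 6 + 1 + 5 = 16
Liam -> Eve -> Frank -> Dave: 6 + 1 + 5 = 12
Liam -> Nora -> Frank -> Dave: 4 + 9 + 5 = 18
Liam -> Frank -> Dave: 3 + 5 = 8
Shortest: 8.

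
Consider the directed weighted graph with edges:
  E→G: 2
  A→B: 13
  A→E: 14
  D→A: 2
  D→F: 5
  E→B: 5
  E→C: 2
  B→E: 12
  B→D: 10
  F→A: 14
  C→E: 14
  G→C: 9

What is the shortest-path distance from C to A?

31

Routes from C to A:
C→E→B→D→F→A: 14 + 5 + 10 + 5 + 14 = 48
C→E→B→D→A: 14 + 5 + 10 + 2 = 31
Shortest: 31.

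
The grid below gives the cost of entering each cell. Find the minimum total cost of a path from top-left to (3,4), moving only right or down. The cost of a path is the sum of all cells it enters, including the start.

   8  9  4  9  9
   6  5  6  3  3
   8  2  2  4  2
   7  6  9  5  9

Take (0,0) (1,0) (1,1) (2,1) (2,2) (2,3) (2,4) (3,4) for a total of 8 + 6 + 5 + 2 + 2 + 4 + 2 + 9 = 38.

38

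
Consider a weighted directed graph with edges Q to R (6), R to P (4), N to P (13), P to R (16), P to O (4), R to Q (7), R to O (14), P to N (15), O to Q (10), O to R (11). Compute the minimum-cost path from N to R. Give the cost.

Paths from N to R:
N - P - R: 13 + 16 = 29
N - P - O - R: 13 + 4 + 11 = 28
N - P - O - Q - R: 13 + 4 + 10 + 6 = 33
The minimum is 28.

28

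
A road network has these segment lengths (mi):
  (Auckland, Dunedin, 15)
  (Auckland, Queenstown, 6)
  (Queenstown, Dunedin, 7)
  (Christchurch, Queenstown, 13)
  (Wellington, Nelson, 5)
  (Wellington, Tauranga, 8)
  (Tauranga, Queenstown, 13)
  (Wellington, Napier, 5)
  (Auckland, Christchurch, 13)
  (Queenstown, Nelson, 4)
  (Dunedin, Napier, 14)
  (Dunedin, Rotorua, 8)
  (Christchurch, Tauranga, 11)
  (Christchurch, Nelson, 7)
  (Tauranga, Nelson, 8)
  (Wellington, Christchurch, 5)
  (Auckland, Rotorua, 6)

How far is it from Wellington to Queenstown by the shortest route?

9

A few of the Wellington→Queenstown routes:
Wellington-Tauranga-Nelson-Queenstown: 8 + 8 + 4 = 20
Wellington-Christchurch-Nelson-Queenstown: 5 + 7 + 4 = 16
Wellington-Nelson-Queenstown: 5 + 4 = 9
Wellington-Christchurch-Queenstown: 5 + 13 = 18
Best route has total 9 mi.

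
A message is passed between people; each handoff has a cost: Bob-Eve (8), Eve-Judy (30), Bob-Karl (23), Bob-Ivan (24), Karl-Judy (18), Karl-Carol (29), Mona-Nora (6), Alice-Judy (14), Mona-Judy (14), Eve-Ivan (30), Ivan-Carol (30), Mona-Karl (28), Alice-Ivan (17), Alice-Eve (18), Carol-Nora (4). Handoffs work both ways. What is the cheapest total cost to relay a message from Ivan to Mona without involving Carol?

45

Checking several routes:
Ivan → Bob → Eve → Judy → Mona: 24 + 8 + 30 + 14 = 76
Ivan → Alice → Judy → Mona: 17 + 14 + 14 = 45
Ivan → Eve → Alice → Judy → Mona: 30 + 18 + 14 + 14 = 76
Ivan → Eve → Judy → Mona: 30 + 30 + 14 = 74
Ivan → Bob → Karl → Mona: 24 + 23 + 28 = 75
Shortest: 45.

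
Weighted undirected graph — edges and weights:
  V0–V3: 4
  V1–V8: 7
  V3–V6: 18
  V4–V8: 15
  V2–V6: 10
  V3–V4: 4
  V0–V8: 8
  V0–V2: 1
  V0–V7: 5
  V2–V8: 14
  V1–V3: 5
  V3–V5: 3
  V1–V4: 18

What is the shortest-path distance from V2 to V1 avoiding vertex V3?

Paths from V2 to V1 avoiding V3:
V2 -> V0 -> V8 -> V4 -> V1: 1 + 8 + 15 + 18 = 42
V2 -> V0 -> V8 -> V1: 1 + 8 + 7 = 16
V2 -> V8 -> V4 -> V1: 14 + 15 + 18 = 47
V2 -> V8 -> V1: 14 + 7 = 21
Best route has total 16.

16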